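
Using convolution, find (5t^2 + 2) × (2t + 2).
Ascending coefficients: a = [2, 0, 5], b = [2, 2]. c[0] = 2×2 = 4; c[1] = 2×2 + 0×2 = 4; c[2] = 0×2 + 5×2 = 10; c[3] = 5×2 = 10. Result coefficients: [4, 4, 10, 10] → 10t^3 + 10t^2 + 4t + 4

10t^3 + 10t^2 + 4t + 4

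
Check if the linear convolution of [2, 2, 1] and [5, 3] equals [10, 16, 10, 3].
Recompute linear convolution of [2, 2, 1] and [5, 3]: y[0] = 2×5 = 10; y[1] = 2×3 + 2×5 = 16; y[2] = 2×3 + 1×5 = 11; y[3] = 1×3 = 3 → [10, 16, 11, 3]. Compare to given [10, 16, 10, 3]: they differ at index 2: given 10, correct 11, so answer: No

No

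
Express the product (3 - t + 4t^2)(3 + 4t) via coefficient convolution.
Ascending coefficients: a = [3, -1, 4], b = [3, 4]. c[0] = 3×3 = 9; c[1] = 3×4 + -1×3 = 9; c[2] = -1×4 + 4×3 = 8; c[3] = 4×4 = 16. Result coefficients: [9, 9, 8, 16] → 9 + 9t + 8t^2 + 16t^3

9 + 9t + 8t^2 + 16t^3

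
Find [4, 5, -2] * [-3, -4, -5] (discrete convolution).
y[0] = 4×-3 = -12; y[1] = 4×-4 + 5×-3 = -31; y[2] = 4×-5 + 5×-4 + -2×-3 = -34; y[3] = 5×-5 + -2×-4 = -17; y[4] = -2×-5 = 10

[-12, -31, -34, -17, 10]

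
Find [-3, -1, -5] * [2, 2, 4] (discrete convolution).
y[0] = -3×2 = -6; y[1] = -3×2 + -1×2 = -8; y[2] = -3×4 + -1×2 + -5×2 = -24; y[3] = -1×4 + -5×2 = -14; y[4] = -5×4 = -20

[-6, -8, -24, -14, -20]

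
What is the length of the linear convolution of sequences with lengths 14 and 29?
Linear/full convolution length: m + n - 1 = 14 + 29 - 1 = 42

42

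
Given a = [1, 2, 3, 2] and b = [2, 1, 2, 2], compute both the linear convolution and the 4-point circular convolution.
Linear: y_lin[0] = 1×2 = 2; y_lin[1] = 1×1 + 2×2 = 5; y_lin[2] = 1×2 + 2×1 + 3×2 = 10; y_lin[3] = 1×2 + 2×2 + 3×1 + 2×2 = 13; y_lin[4] = 2×2 + 3×2 + 2×1 = 12; y_lin[5] = 3×2 + 2×2 = 10; y_lin[6] = 2×2 = 4 → [2, 5, 10, 13, 12, 10, 4]. Circular (length 4): y[0] = 1×2 + 2×2 + 3×2 + 2×1 = 14; y[1] = 1×1 + 2×2 + 3×2 + 2×2 = 15; y[2] = 1×2 + 2×1 + 3×2 + 2×2 = 14; y[3] = 1×2 + 2×2 + 3×1 + 2×2 = 13 → [14, 15, 14, 13]

Linear: [2, 5, 10, 13, 12, 10, 4], Circular: [14, 15, 14, 13]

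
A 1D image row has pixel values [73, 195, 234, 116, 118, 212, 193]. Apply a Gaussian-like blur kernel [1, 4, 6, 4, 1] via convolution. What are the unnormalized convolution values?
Convolve image row [73, 195, 234, 116, 118, 212, 193] with kernel [1, 4, 6, 4, 1]: y[0] = 73×1 = 73; y[1] = 73×4 + 195×1 = 487; y[2] = 73×6 + 195×4 + 234×1 = 1452; y[3] = 73×4 + 195×6 + 234×4 + 116×1 = 2514; y[4] = 73×1 + 195×4 + 234×6 + 116×4 + 118×1 = 2839; y[5] = 195×1 + 234×4 + 116×6 + 118×4 + 212×1 = 2511; y[6] = 234×1 + 116×4 + 118×6 + 212×4 + 193×1 = 2447; y[7] = 116×1 + 118×4 + 212×6 + 193×4 = 2632; y[8] = 118×1 + 212×4 + 193×6 = 2124; y[9] = 212×1 + 193×4 = 984; y[10] = 193×1 = 193 → [73, 487, 1452, 2514, 2839, 2511, 2447, 2632, 2124, 984, 193]. Normalization factor = sum(kernel) = 16.

[73, 487, 1452, 2514, 2839, 2511, 2447, 2632, 2124, 984, 193]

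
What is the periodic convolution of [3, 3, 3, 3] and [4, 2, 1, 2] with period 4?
Use y[k] = Σ_j x[j]·h[(k-j) mod 4]. y[0] = 3×4 + 3×2 + 3×1 + 3×2 = 27; y[1] = 3×2 + 3×4 + 3×2 + 3×1 = 27; y[2] = 3×1 + 3×2 + 3×4 + 3×2 = 27; y[3] = 3×2 + 3×1 + 3×2 + 3×4 = 27. Result: [27, 27, 27, 27]

[27, 27, 27, 27]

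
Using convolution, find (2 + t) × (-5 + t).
Ascending coefficients: a = [2, 1], b = [-5, 1]. c[0] = 2×-5 = -10; c[1] = 2×1 + 1×-5 = -3; c[2] = 1×1 = 1. Result coefficients: [-10, -3, 1] → -10 - 3t + t^2

-10 - 3t + t^2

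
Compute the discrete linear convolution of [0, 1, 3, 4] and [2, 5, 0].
y[0] = 0×2 = 0; y[1] = 0×5 + 1×2 = 2; y[2] = 0×0 + 1×5 + 3×2 = 11; y[3] = 1×0 + 3×5 + 4×2 = 23; y[4] = 3×0 + 4×5 = 20; y[5] = 4×0 = 0

[0, 2, 11, 23, 20, 0]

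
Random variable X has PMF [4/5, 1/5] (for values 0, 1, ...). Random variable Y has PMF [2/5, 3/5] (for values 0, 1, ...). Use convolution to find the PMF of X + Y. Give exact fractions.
P(X+Y=k) = Σ_i P(X=i)·P(Y=k-i) — a convolution of [4/5, 1/5] and [2/5, 3/5]. P(X+Y=0) = (4/5)×(2/5) = 8/25; P(X+Y=1) = (4/5)×(3/5) + (1/5)×(2/5) = 12/25 + 2/25 = 14/25; P(X+Y=2) = (1/5)×(3/5) = 3/25. PMF: [8/25, 14/25, 3/25] (sums to 1 ✓)

[8/25, 14/25, 3/25]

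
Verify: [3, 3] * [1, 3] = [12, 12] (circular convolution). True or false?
Recompute circular convolution of [3, 3] and [1, 3]: y[0] = 3×1 + 3×3 = 12; y[1] = 3×3 + 3×1 = 12 → [12, 12]. Given [12, 12] matches, so answer: Yes

Yes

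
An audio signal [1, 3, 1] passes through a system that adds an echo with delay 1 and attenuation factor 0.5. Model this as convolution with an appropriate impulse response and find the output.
Direct-path + delayed-attenuated-path model → impulse response h = [1, 0.5] (1 at lag 0, 0.5 at lag 1). Output y[n] = x[n] + 0.5·x[n - 1] (with x[n] = 0 outside 0..2): y[0] = 1 + 0.5×0 = 1; y[1] = 3 + 0.5×1 = 3.5; y[2] = 1 + 0.5×3 = 2.5; y[3] = 0 + 0.5×1 = 0.5. So y = [1, 3.5, 2.5, 0.5]

[1, 3.5, 2.5, 0.5]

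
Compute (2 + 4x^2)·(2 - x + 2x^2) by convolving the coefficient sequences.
Ascending coefficients: a = [2, 0, 4], b = [2, -1, 2]. c[0] = 2×2 = 4; c[1] = 2×-1 + 0×2 = -2; c[2] = 2×2 + 0×-1 + 4×2 = 12; c[3] = 0×2 + 4×-1 = -4; c[4] = 4×2 = 8. Result coefficients: [4, -2, 12, -4, 8] → 4 - 2x + 12x^2 - 4x^3 + 8x^4

4 - 2x + 12x^2 - 4x^3 + 8x^4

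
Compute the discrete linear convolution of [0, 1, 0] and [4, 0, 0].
y[0] = 0×4 = 0; y[1] = 0×0 + 1×4 = 4; y[2] = 0×0 + 1×0 + 0×4 = 0; y[3] = 1×0 + 0×0 = 0; y[4] = 0×0 = 0

[0, 4, 0, 0, 0]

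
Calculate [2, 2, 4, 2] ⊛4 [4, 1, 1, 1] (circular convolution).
Use y[k] = Σ_j s[j]·t[(k-j) mod 4]. y[0] = 2×4 + 2×1 + 4×1 + 2×1 = 16; y[1] = 2×1 + 2×4 + 4×1 + 2×1 = 16; y[2] = 2×1 + 2×1 + 4×4 + 2×1 = 22; y[3] = 2×1 + 2×1 + 4×1 + 2×4 = 16. Result: [16, 16, 22, 16]

[16, 16, 22, 16]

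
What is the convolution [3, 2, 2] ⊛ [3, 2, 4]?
y[0] = 3×3 = 9; y[1] = 3×2 + 2×3 = 12; y[2] = 3×4 + 2×2 + 2×3 = 22; y[3] = 2×4 + 2×2 = 12; y[4] = 2×4 = 8

[9, 12, 22, 12, 8]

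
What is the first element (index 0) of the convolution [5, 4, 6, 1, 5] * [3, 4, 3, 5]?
Use y[k] = Σ_i a[i]·b[k-i] at k=0. y[0] = 5×3 = 15

15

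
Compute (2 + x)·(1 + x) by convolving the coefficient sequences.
Ascending coefficients: a = [2, 1], b = [1, 1]. c[0] = 2×1 = 2; c[1] = 2×1 + 1×1 = 3; c[2] = 1×1 = 1. Result coefficients: [2, 3, 1] → 2 + 3x + x^2

2 + 3x + x^2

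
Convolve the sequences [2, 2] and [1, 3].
y[0] = 2×1 = 2; y[1] = 2×3 + 2×1 = 8; y[2] = 2×3 = 6

[2, 8, 6]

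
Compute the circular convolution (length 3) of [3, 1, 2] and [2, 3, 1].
Use y[k] = Σ_j f[j]·g[(k-j) mod 3]. y[0] = 3×2 + 1×1 + 2×3 = 13; y[1] = 3×3 + 1×2 + 2×1 = 13; y[2] = 3×1 + 1×3 + 2×2 = 10. Result: [13, 13, 10]

[13, 13, 10]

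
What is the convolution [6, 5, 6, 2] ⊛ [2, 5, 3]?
y[0] = 6×2 = 12; y[1] = 6×5 + 5×2 = 40; y[2] = 6×3 + 5×5 + 6×2 = 55; y[3] = 5×3 + 6×5 + 2×2 = 49; y[4] = 6×3 + 2×5 = 28; y[5] = 2×3 = 6

[12, 40, 55, 49, 28, 6]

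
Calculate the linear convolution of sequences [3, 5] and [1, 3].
y[0] = 3×1 = 3; y[1] = 3×3 + 5×1 = 14; y[2] = 5×3 = 15

[3, 14, 15]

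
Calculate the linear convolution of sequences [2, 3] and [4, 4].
y[0] = 2×4 = 8; y[1] = 2×4 + 3×4 = 20; y[2] = 3×4 = 12

[8, 20, 12]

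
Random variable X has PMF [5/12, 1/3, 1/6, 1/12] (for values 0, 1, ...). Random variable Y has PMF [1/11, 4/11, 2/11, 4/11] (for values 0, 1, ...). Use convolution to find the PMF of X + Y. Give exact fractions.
P(X+Y=k) = Σ_i P(X=i)·P(Y=k-i) — a convolution of [5/12, 1/3, 1/6, 1/12] and [1/11, 4/11, 2/11, 4/11]. P(X+Y=0) = (5/12)×(1/11) = 5/132; P(X+Y=1) = (5/12)×(4/11) + (1/3)×(1/11) = 5/33 + 1/33 = 2/11; P(X+Y=2) = (5/12)×(2/11) + (1/3)×(4/11) + (1/6)×(1/11) = 5/66 + 4/33 + 1/66 = 7/33; P(X+Y=3) = (5/12)×(4/11) + (1/3)×(2/11) + (1/6)×(4/11) + (1/12)×(1/11) = 5/33 + 2/33 + 2/33 + 1/132 = 37/132; P(X+Y=4) = (1/3)×(4/11) + (1/6)×(2/11) + (1/12)×(4/11) = 4/33 + 1/33 + 1/33 = 2/11; P(X+Y=5) = (1/6)×(4/11) + (1/12)×(2/11) = 2/33 + 1/66 = 5/66; P(X+Y=6) = (1/12)×(4/11) = 1/33. PMF: [5/132, 2/11, 7/33, 37/132, 2/11, 5/66, 1/33] (sums to 1 ✓)

[5/132, 2/11, 7/33, 37/132, 2/11, 5/66, 1/33]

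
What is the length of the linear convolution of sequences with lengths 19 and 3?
Linear/full convolution length: m + n - 1 = 19 + 3 - 1 = 21

21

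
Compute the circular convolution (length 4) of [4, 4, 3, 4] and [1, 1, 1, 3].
Use y[k] = Σ_j x[j]·h[(k-j) mod 4]. y[0] = 4×1 + 4×3 + 3×1 + 4×1 = 23; y[1] = 4×1 + 4×1 + 3×3 + 4×1 = 21; y[2] = 4×1 + 4×1 + 3×1 + 4×3 = 23; y[3] = 4×3 + 4×1 + 3×1 + 4×1 = 23. Result: [23, 21, 23, 23]

[23, 21, 23, 23]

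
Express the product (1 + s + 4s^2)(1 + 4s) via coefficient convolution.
Ascending coefficients: a = [1, 1, 4], b = [1, 4]. c[0] = 1×1 = 1; c[1] = 1×4 + 1×1 = 5; c[2] = 1×4 + 4×1 = 8; c[3] = 4×4 = 16. Result coefficients: [1, 5, 8, 16] → 1 + 5s + 8s^2 + 16s^3

1 + 5s + 8s^2 + 16s^3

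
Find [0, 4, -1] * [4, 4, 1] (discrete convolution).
y[0] = 0×4 = 0; y[1] = 0×4 + 4×4 = 16; y[2] = 0×1 + 4×4 + -1×4 = 12; y[3] = 4×1 + -1×4 = 0; y[4] = -1×1 = -1

[0, 16, 12, 0, -1]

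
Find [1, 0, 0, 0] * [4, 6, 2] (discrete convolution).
y[0] = 1×4 = 4; y[1] = 1×6 + 0×4 = 6; y[2] = 1×2 + 0×6 + 0×4 = 2; y[3] = 0×2 + 0×6 + 0×4 = 0; y[4] = 0×2 + 0×6 = 0; y[5] = 0×2 = 0

[4, 6, 2, 0, 0, 0]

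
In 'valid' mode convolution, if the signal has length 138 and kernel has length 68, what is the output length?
'Valid' mode counts only positions where the kernel fully overlaps the signal: m - n + 1 = 138 - 68 + 1 = 71

71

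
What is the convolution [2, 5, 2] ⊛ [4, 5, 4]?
y[0] = 2×4 = 8; y[1] = 2×5 + 5×4 = 30; y[2] = 2×4 + 5×5 + 2×4 = 41; y[3] = 5×4 + 2×5 = 30; y[4] = 2×4 = 8

[8, 30, 41, 30, 8]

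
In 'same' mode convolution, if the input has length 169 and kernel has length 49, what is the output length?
'Same' mode returns an output with the same length as the input: 169

169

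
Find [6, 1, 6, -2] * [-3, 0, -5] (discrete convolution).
y[0] = 6×-3 = -18; y[1] = 6×0 + 1×-3 = -3; y[2] = 6×-5 + 1×0 + 6×-3 = -48; y[3] = 1×-5 + 6×0 + -2×-3 = 1; y[4] = 6×-5 + -2×0 = -30; y[5] = -2×-5 = 10

[-18, -3, -48, 1, -30, 10]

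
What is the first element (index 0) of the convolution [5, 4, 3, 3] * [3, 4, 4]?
Use y[k] = Σ_i a[i]·b[k-i] at k=0. y[0] = 5×3 = 15

15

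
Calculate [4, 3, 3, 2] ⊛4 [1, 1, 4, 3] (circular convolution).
Use y[k] = Σ_j a[j]·b[(k-j) mod 4]. y[0] = 4×1 + 3×3 + 3×4 + 2×1 = 27; y[1] = 4×1 + 3×1 + 3×3 + 2×4 = 24; y[2] = 4×4 + 3×1 + 3×1 + 2×3 = 28; y[3] = 4×3 + 3×4 + 3×1 + 2×1 = 29. Result: [27, 24, 28, 29]

[27, 24, 28, 29]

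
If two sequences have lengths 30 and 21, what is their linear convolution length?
Linear/full convolution length: m + n - 1 = 30 + 21 - 1 = 50

50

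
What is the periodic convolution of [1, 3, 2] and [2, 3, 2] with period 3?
Use y[k] = Σ_j s[j]·t[(k-j) mod 3]. y[0] = 1×2 + 3×2 + 2×3 = 14; y[1] = 1×3 + 3×2 + 2×2 = 13; y[2] = 1×2 + 3×3 + 2×2 = 15. Result: [14, 13, 15]

[14, 13, 15]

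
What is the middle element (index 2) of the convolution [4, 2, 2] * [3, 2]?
Use y[k] = Σ_i a[i]·b[k-i] at k=2. y[2] = 2×2 + 2×3 = 10

10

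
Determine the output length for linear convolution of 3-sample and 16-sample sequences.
Linear/full convolution length: m + n - 1 = 3 + 16 - 1 = 18

18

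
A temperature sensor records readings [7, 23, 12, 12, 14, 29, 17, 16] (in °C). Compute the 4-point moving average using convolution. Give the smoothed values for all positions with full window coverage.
4-point moving average kernel = [1, 1, 1, 1]. Apply in 'valid' mode (full window coverage): avg[0] = (7 + 23 + 12 + 12) / 4 = 13.5; avg[1] = (23 + 12 + 12 + 14) / 4 = 15.25; avg[2] = (12 + 12 + 14 + 29) / 4 = 16.75; avg[3] = (12 + 14 + 29 + 17) / 4 = 18.0; avg[4] = (14 + 29 + 17 + 16) / 4 = 19.0. Smoothed values: [13.5, 15.25, 16.75, 18.0, 19.0]

[13.5, 15.25, 16.75, 18.0, 19.0]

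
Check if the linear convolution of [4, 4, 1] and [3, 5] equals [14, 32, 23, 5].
Recompute linear convolution of [4, 4, 1] and [3, 5]: y[0] = 4×3 = 12; y[1] = 4×5 + 4×3 = 32; y[2] = 4×5 + 1×3 = 23; y[3] = 1×5 = 5 → [12, 32, 23, 5]. Compare to given [14, 32, 23, 5]: they differ at index 0: given 14, correct 12, so answer: No

No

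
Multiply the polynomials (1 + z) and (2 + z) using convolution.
Ascending coefficients: a = [1, 1], b = [2, 1]. c[0] = 1×2 = 2; c[1] = 1×1 + 1×2 = 3; c[2] = 1×1 = 1. Result coefficients: [2, 3, 1] → 2 + 3z + z^2

2 + 3z + z^2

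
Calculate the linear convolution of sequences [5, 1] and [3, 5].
y[0] = 5×3 = 15; y[1] = 5×5 + 1×3 = 28; y[2] = 1×5 = 5

[15, 28, 5]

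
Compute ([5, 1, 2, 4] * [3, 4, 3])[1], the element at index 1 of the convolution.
Use y[k] = Σ_i a[i]·b[k-i] at k=1. y[1] = 5×4 + 1×3 = 23

23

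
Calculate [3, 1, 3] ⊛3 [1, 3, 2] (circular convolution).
Use y[k] = Σ_j s[j]·t[(k-j) mod 3]. y[0] = 3×1 + 1×2 + 3×3 = 14; y[1] = 3×3 + 1×1 + 3×2 = 16; y[2] = 3×2 + 1×3 + 3×1 = 12. Result: [14, 16, 12]

[14, 16, 12]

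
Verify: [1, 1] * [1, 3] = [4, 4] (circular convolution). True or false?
Recompute circular convolution of [1, 1] and [1, 3]: y[0] = 1×1 + 1×3 = 4; y[1] = 1×3 + 1×1 = 4 → [4, 4]. Given [4, 4] matches, so answer: Yes

Yes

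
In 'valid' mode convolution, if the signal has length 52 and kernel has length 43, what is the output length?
'Valid' mode counts only positions where the kernel fully overlaps the signal: m - n + 1 = 52 - 43 + 1 = 10

10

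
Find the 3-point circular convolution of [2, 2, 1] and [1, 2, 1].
Use y[k] = Σ_j f[j]·g[(k-j) mod 3]. y[0] = 2×1 + 2×1 + 1×2 = 6; y[1] = 2×2 + 2×1 + 1×1 = 7; y[2] = 2×1 + 2×2 + 1×1 = 7. Result: [6, 7, 7]

[6, 7, 7]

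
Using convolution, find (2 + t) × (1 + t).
Ascending coefficients: a = [2, 1], b = [1, 1]. c[0] = 2×1 = 2; c[1] = 2×1 + 1×1 = 3; c[2] = 1×1 = 1. Result coefficients: [2, 3, 1] → 2 + 3t + t^2

2 + 3t + t^2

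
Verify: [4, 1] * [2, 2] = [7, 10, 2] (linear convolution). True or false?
Recompute linear convolution of [4, 1] and [2, 2]: y[0] = 4×2 = 8; y[1] = 4×2 + 1×2 = 10; y[2] = 1×2 = 2 → [8, 10, 2]. Compare to given [7, 10, 2]: they differ at index 0: given 7, correct 8, so answer: No

No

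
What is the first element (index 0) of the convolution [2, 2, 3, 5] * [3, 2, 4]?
Use y[k] = Σ_i a[i]·b[k-i] at k=0. y[0] = 2×3 = 6

6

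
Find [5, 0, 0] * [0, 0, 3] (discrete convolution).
y[0] = 5×0 = 0; y[1] = 5×0 + 0×0 = 0; y[2] = 5×3 + 0×0 + 0×0 = 15; y[3] = 0×3 + 0×0 = 0; y[4] = 0×3 = 0

[0, 0, 15, 0, 0]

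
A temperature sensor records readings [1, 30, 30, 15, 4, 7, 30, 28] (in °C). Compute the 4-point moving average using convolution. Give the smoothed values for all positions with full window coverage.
4-point moving average kernel = [1, 1, 1, 1]. Apply in 'valid' mode (full window coverage): avg[0] = (1 + 30 + 30 + 15) / 4 = 19.0; avg[1] = (30 + 30 + 15 + 4) / 4 = 19.75; avg[2] = (30 + 15 + 4 + 7) / 4 = 14.0; avg[3] = (15 + 4 + 7 + 30) / 4 = 14.0; avg[4] = (4 + 7 + 30 + 28) / 4 = 17.25. Smoothed values: [19.0, 19.75, 14.0, 14.0, 17.25]

[19.0, 19.75, 14.0, 14.0, 17.25]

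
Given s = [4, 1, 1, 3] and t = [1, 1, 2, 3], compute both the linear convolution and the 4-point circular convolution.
Linear: y_lin[0] = 4×1 = 4; y_lin[1] = 4×1 + 1×1 = 5; y_lin[2] = 4×2 + 1×1 + 1×1 = 10; y_lin[3] = 4×3 + 1×2 + 1×1 + 3×1 = 18; y_lin[4] = 1×3 + 1×2 + 3×1 = 8; y_lin[5] = 1×3 + 3×2 = 9; y_lin[6] = 3×3 = 9 → [4, 5, 10, 18, 8, 9, 9]. Circular (length 4): y[0] = 4×1 + 1×3 + 1×2 + 3×1 = 12; y[1] = 4×1 + 1×1 + 1×3 + 3×2 = 14; y[2] = 4×2 + 1×1 + 1×1 + 3×3 = 19; y[3] = 4×3 + 1×2 + 1×1 + 3×1 = 18 → [12, 14, 19, 18]

Linear: [4, 5, 10, 18, 8, 9, 9], Circular: [12, 14, 19, 18]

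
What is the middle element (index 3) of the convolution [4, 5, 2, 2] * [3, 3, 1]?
Use y[k] = Σ_i a[i]·b[k-i] at k=3. y[3] = 5×1 + 2×3 + 2×3 = 17

17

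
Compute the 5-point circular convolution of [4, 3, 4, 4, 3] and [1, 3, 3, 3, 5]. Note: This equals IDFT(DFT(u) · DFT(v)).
Either evaluate y[k] = Σ_j u[j]·v[(k-j) mod 5] directly, or use IDFT(DFT(u) · DFT(v)). y[0] = 4×1 + 3×5 + 4×3 + 4×3 + 3×3 = 52; y[1] = 4×3 + 3×1 + 4×5 + 4×3 + 3×3 = 56; y[2] = 4×3 + 3×3 + 4×1 + 4×5 + 3×3 = 54; y[3] = 4×3 + 3×3 + 4×3 + 4×1 + 3×5 = 52; y[4] = 4×5 + 3×3 + 4×3 + 4×3 + 3×1 = 56. Result: [52, 56, 54, 52, 56]

[52, 56, 54, 52, 56]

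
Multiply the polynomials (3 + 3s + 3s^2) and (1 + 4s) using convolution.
Ascending coefficients: a = [3, 3, 3], b = [1, 4]. c[0] = 3×1 = 3; c[1] = 3×4 + 3×1 = 15; c[2] = 3×4 + 3×1 = 15; c[3] = 3×4 = 12. Result coefficients: [3, 15, 15, 12] → 3 + 15s + 15s^2 + 12s^3

3 + 15s + 15s^2 + 12s^3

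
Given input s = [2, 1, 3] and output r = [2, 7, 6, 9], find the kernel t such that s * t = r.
Output length 4 = len(s) + len(t) - 1 ⇒ len(t) = 2. Solve t forward using t[k] = (r[k] - Σ_{i≥1} s[i]·t[k-i]) / s[0]: t[0] = r[0] / s[0] = 2 / 2 = 1; t[1] = (r[1] - 1×1) / s[0] = (7 - 1×1) / 2 = 3. So t = [1, 3]. Forward-check [2, 1, 3] * [1, 3]: r[0] = 2×1 = 2; r[1] = 2×3 + 1×1 = 7; r[2] = 1×3 + 3×1 = 6; r[3] = 3×3 = 9 → [2, 7, 6, 9] ✓

[1, 3]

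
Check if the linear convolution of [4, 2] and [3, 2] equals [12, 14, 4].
Recompute linear convolution of [4, 2] and [3, 2]: y[0] = 4×3 = 12; y[1] = 4×2 + 2×3 = 14; y[2] = 2×2 = 4 → [12, 14, 4]. Given [12, 14, 4] matches, so answer: Yes

Yes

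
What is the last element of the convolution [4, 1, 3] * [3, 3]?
Use y[k] = Σ_i a[i]·b[k-i] at k=3. y[3] = 3×3 = 9

9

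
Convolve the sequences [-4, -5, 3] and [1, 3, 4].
y[0] = -4×1 = -4; y[1] = -4×3 + -5×1 = -17; y[2] = -4×4 + -5×3 + 3×1 = -28; y[3] = -5×4 + 3×3 = -11; y[4] = 3×4 = 12

[-4, -17, -28, -11, 12]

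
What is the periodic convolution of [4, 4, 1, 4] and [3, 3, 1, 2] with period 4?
Use y[k] = Σ_j a[j]·b[(k-j) mod 4]. y[0] = 4×3 + 4×2 + 1×1 + 4×3 = 33; y[1] = 4×3 + 4×3 + 1×2 + 4×1 = 30; y[2] = 4×1 + 4×3 + 1×3 + 4×2 = 27; y[3] = 4×2 + 4×1 + 1×3 + 4×3 = 27. Result: [33, 30, 27, 27]

[33, 30, 27, 27]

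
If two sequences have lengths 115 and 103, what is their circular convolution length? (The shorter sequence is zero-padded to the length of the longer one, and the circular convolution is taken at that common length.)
Circular convolution (zero-padding the shorter input) has length max(m, n) = max(115, 103) = 115

115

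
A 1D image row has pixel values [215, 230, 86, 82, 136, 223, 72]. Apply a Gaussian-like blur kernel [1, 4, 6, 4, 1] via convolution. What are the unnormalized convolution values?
Convolve image row [215, 230, 86, 82, 136, 223, 72] with kernel [1, 4, 6, 4, 1]: y[0] = 215×1 = 215; y[1] = 215×4 + 230×1 = 1090; y[2] = 215×6 + 230×4 + 86×1 = 2296; y[3] = 215×4 + 230×6 + 86×4 + 82×1 = 2666; y[4] = 215×1 + 230×4 + 86×6 + 82×4 + 136×1 = 2115; y[5] = 230×1 + 86×4 + 82×6 + 136×4 + 223×1 = 1833; y[6] = 86×1 + 82×4 + 136×6 + 223×4 + 72×1 = 2194; y[7] = 82×1 + 136×4 + 223×6 + 72×4 = 2252; y[8] = 136×1 + 223×4 + 72×6 = 1460; y[9] = 223×1 + 72×4 = 511; y[10] = 72×1 = 72 → [215, 1090, 2296, 2666, 2115, 1833, 2194, 2252, 1460, 511, 72]. Normalization factor = sum(kernel) = 16.

[215, 1090, 2296, 2666, 2115, 1833, 2194, 2252, 1460, 511, 72]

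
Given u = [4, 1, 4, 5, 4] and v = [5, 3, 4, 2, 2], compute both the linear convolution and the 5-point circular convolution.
Linear: y_lin[0] = 4×5 = 20; y_lin[1] = 4×3 + 1×5 = 17; y_lin[2] = 4×4 + 1×3 + 4×5 = 39; y_lin[3] = 4×2 + 1×4 + 4×3 + 5×5 = 49; y_lin[4] = 4×2 + 1×2 + 4×4 + 5×3 + 4×5 = 61; y_lin[5] = 1×2 + 4×2 + 5×4 + 4×3 = 42; y_lin[6] = 4×2 + 5×2 + 4×4 = 34; y_lin[7] = 5×2 + 4×2 = 18; y_lin[8] = 4×2 = 8 → [20, 17, 39, 49, 61, 42, 34, 18, 8]. Circular (length 5): y[0] = 4×5 + 1×2 + 4×2 + 5×4 + 4×3 = 62; y[1] = 4×3 + 1×5 + 4×2 + 5×2 + 4×4 = 51; y[2] = 4×4 + 1×3 + 4×5 + 5×2 + 4×2 = 57; y[3] = 4×2 + 1×4 + 4×3 + 5×5 + 4×2 = 57; y[4] = 4×2 + 1×2 + 4×4 + 5×3 + 4×5 = 61 → [62, 51, 57, 57, 61]

Linear: [20, 17, 39, 49, 61, 42, 34, 18, 8], Circular: [62, 51, 57, 57, 61]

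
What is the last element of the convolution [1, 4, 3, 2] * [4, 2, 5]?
Use y[k] = Σ_i a[i]·b[k-i] at k=5. y[5] = 2×5 = 10

10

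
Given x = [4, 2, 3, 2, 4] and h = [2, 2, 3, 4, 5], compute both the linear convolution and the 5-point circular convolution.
Linear: y_lin[0] = 4×2 = 8; y_lin[1] = 4×2 + 2×2 = 12; y_lin[2] = 4×3 + 2×2 + 3×2 = 22; y_lin[3] = 4×4 + 2×3 + 3×2 + 2×2 = 32; y_lin[4] = 4×5 + 2×4 + 3×3 + 2×2 + 4×2 = 49; y_lin[5] = 2×5 + 3×4 + 2×3 + 4×2 = 36; y_lin[6] = 3×5 + 2×4 + 4×3 = 35; y_lin[7] = 2×5 + 4×4 = 26; y_lin[8] = 4×5 = 20 → [8, 12, 22, 32, 49, 36, 35, 26, 20]. Circular (length 5): y[0] = 4×2 + 2×5 + 3×4 + 2×3 + 4×2 = 44; y[1] = 4×2 + 2×2 + 3×5 + 2×4 + 4×3 = 47; y[2] = 4×3 + 2×2 + 3×2 + 2×5 + 4×4 = 48; y[3] = 4×4 + 2×3 + 3×2 + 2×2 + 4×5 = 52; y[4] = 4×5 + 2×4 + 3×3 + 2×2 + 4×2 = 49 → [44, 47, 48, 52, 49]

Linear: [8, 12, 22, 32, 49, 36, 35, 26, 20], Circular: [44, 47, 48, 52, 49]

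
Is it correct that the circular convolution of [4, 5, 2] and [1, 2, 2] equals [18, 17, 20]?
Recompute circular convolution of [4, 5, 2] and [1, 2, 2]: y[0] = 4×1 + 5×2 + 2×2 = 18; y[1] = 4×2 + 5×1 + 2×2 = 17; y[2] = 4×2 + 5×2 + 2×1 = 20 → [18, 17, 20]. Given [18, 17, 20] matches, so answer: Yes

Yes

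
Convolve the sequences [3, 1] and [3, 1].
y[0] = 3×3 = 9; y[1] = 3×1 + 1×3 = 6; y[2] = 1×1 = 1

[9, 6, 1]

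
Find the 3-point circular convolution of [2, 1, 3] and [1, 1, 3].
Use y[k] = Σ_j s[j]·t[(k-j) mod 3]. y[0] = 2×1 + 1×3 + 3×1 = 8; y[1] = 2×1 + 1×1 + 3×3 = 12; y[2] = 2×3 + 1×1 + 3×1 = 10. Result: [8, 12, 10]

[8, 12, 10]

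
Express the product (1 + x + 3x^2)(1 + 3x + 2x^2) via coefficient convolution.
Ascending coefficients: a = [1, 1, 3], b = [1, 3, 2]. c[0] = 1×1 = 1; c[1] = 1×3 + 1×1 = 4; c[2] = 1×2 + 1×3 + 3×1 = 8; c[3] = 1×2 + 3×3 = 11; c[4] = 3×2 = 6. Result coefficients: [1, 4, 8, 11, 6] → 1 + 4x + 8x^2 + 11x^3 + 6x^4

1 + 4x + 8x^2 + 11x^3 + 6x^4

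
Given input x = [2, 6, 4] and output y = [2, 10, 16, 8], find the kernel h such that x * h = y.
Output length 4 = len(x) + len(h) - 1 ⇒ len(h) = 2. Solve h forward using h[k] = (y[k] - Σ_{i≥1} x[i]·h[k-i]) / x[0]: h[0] = y[0] / x[0] = 2 / 2 = 1; h[1] = (y[1] - 6×1) / x[0] = (10 - 6×1) / 2 = 2. So h = [1, 2]. Forward-check [2, 6, 4] * [1, 2]: y[0] = 2×1 = 2; y[1] = 2×2 + 6×1 = 10; y[2] = 6×2 + 4×1 = 16; y[3] = 4×2 = 8 → [2, 10, 16, 8] ✓

[1, 2]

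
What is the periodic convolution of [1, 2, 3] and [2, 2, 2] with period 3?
Use y[k] = Σ_j s[j]·t[(k-j) mod 3]. y[0] = 1×2 + 2×2 + 3×2 = 12; y[1] = 1×2 + 2×2 + 3×2 = 12; y[2] = 1×2 + 2×2 + 3×2 = 12. Result: [12, 12, 12]

[12, 12, 12]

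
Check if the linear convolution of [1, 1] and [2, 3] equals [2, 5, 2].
Recompute linear convolution of [1, 1] and [2, 3]: y[0] = 1×2 = 2; y[1] = 1×3 + 1×2 = 5; y[2] = 1×3 = 3 → [2, 5, 3]. Compare to given [2, 5, 2]: they differ at index 2: given 2, correct 3, so answer: No

No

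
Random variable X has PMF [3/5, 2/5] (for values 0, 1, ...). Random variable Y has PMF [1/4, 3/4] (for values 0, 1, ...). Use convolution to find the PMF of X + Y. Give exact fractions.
P(X+Y=k) = Σ_i P(X=i)·P(Y=k-i) — a convolution of [3/5, 2/5] and [1/4, 3/4]. P(X+Y=0) = (3/5)×(1/4) = 3/20; P(X+Y=1) = (3/5)×(3/4) + (2/5)×(1/4) = 9/20 + 1/10 = 11/20; P(X+Y=2) = (2/5)×(3/4) = 3/10. PMF: [3/20, 11/20, 3/10] (sums to 1 ✓)

[3/20, 11/20, 3/10]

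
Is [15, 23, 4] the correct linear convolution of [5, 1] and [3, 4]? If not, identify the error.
Recompute linear convolution of [5, 1] and [3, 4]: y[0] = 5×3 = 15; y[1] = 5×4 + 1×3 = 23; y[2] = 1×4 = 4 → [15, 23, 4]. Given [15, 23, 4] matches, so answer: Yes

Yes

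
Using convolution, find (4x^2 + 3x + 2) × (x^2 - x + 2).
Ascending coefficients: a = [2, 3, 4], b = [2, -1, 1]. c[0] = 2×2 = 4; c[1] = 2×-1 + 3×2 = 4; c[2] = 2×1 + 3×-1 + 4×2 = 7; c[3] = 3×1 + 4×-1 = -1; c[4] = 4×1 = 4. Result coefficients: [4, 4, 7, -1, 4] → 4x^4 - x^3 + 7x^2 + 4x + 4

4x^4 - x^3 + 7x^2 + 4x + 4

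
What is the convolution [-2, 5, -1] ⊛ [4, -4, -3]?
y[0] = -2×4 = -8; y[1] = -2×-4 + 5×4 = 28; y[2] = -2×-3 + 5×-4 + -1×4 = -18; y[3] = 5×-3 + -1×-4 = -11; y[4] = -1×-3 = 3

[-8, 28, -18, -11, 3]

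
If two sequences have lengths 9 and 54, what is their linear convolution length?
Linear/full convolution length: m + n - 1 = 9 + 54 - 1 = 62

62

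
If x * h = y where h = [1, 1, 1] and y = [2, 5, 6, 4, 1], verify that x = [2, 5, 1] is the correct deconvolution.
Forward-compute [2, 5, 1] * [1, 1, 1]: y[0] = 2×1 = 2; y[1] = 2×1 + 5×1 = 7; y[2] = 2×1 + 5×1 + 1×1 = 8; y[3] = 5×1 + 1×1 = 6; y[4] = 1×1 = 1 → [2, 7, 8, 6, 1]. Does not match given y = [2, 5, 6, 4, 1].

Not verified. [2, 5, 1] * [1, 1, 1] = [2, 7, 8, 6, 1], which differs from [2, 5, 6, 4, 1] at index 1.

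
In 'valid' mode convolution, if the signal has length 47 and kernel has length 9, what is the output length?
'Valid' mode counts only positions where the kernel fully overlaps the signal: m - n + 1 = 47 - 9 + 1 = 39

39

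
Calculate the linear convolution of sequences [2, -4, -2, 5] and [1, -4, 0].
y[0] = 2×1 = 2; y[1] = 2×-4 + -4×1 = -12; y[2] = 2×0 + -4×-4 + -2×1 = 14; y[3] = -4×0 + -2×-4 + 5×1 = 13; y[4] = -2×0 + 5×-4 = -20; y[5] = 5×0 = 0

[2, -12, 14, 13, -20, 0]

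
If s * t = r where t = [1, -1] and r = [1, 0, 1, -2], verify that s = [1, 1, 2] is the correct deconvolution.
Forward-compute [1, 1, 2] * [1, -1]: r[0] = 1×1 = 1; r[1] = 1×-1 + 1×1 = 0; r[2] = 1×-1 + 2×1 = 1; r[3] = 2×-1 = -2 → [1, 0, 1, -2]. Matches given r = [1, 0, 1, -2], so verified.

Verified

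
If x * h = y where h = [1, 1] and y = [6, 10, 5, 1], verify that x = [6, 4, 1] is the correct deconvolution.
Forward-compute [6, 4, 1] * [1, 1]: y[0] = 6×1 = 6; y[1] = 6×1 + 4×1 = 10; y[2] = 4×1 + 1×1 = 5; y[3] = 1×1 = 1 → [6, 10, 5, 1]. Matches given y = [6, 10, 5, 1], so verified.

Verified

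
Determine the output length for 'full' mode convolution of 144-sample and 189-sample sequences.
Linear/full convolution length: m + n - 1 = 144 + 189 - 1 = 332

332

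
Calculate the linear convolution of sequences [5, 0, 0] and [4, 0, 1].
y[0] = 5×4 = 20; y[1] = 5×0 + 0×4 = 0; y[2] = 5×1 + 0×0 + 0×4 = 5; y[3] = 0×1 + 0×0 = 0; y[4] = 0×1 = 0

[20, 0, 5, 0, 0]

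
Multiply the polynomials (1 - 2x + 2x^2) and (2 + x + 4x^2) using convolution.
Ascending coefficients: a = [1, -2, 2], b = [2, 1, 4]. c[0] = 1×2 = 2; c[1] = 1×1 + -2×2 = -3; c[2] = 1×4 + -2×1 + 2×2 = 6; c[3] = -2×4 + 2×1 = -6; c[4] = 2×4 = 8. Result coefficients: [2, -3, 6, -6, 8] → 2 - 3x + 6x^2 - 6x^3 + 8x^4

2 - 3x + 6x^2 - 6x^3 + 8x^4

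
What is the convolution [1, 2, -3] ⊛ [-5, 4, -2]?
y[0] = 1×-5 = -5; y[1] = 1×4 + 2×-5 = -6; y[2] = 1×-2 + 2×4 + -3×-5 = 21; y[3] = 2×-2 + -3×4 = -16; y[4] = -3×-2 = 6

[-5, -6, 21, -16, 6]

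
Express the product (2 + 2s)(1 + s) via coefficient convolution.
Ascending coefficients: a = [2, 2], b = [1, 1]. c[0] = 2×1 = 2; c[1] = 2×1 + 2×1 = 4; c[2] = 2×1 = 2. Result coefficients: [2, 4, 2] → 2 + 4s + 2s^2

2 + 4s + 2s^2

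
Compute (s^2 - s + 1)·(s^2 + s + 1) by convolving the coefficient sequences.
Ascending coefficients: a = [1, -1, 1], b = [1, 1, 1]. c[0] = 1×1 = 1; c[1] = 1×1 + -1×1 = 0; c[2] = 1×1 + -1×1 + 1×1 = 1; c[3] = -1×1 + 1×1 = 0; c[4] = 1×1 = 1. Result coefficients: [1, 0, 1, 0, 1] → s^4 + s^2 + 1

s^4 + s^2 + 1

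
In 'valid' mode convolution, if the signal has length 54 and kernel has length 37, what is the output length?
'Valid' mode counts only positions where the kernel fully overlaps the signal: m - n + 1 = 54 - 37 + 1 = 18

18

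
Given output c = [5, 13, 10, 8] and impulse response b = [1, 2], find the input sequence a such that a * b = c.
Deconvolve c=[5, 13, 10, 8] by b=[1, 2]. Since b[0]=1, solve forward: a[0] = c[0] / 1 = 5; a[1] = (c[1] - 5×2) / 1 = 3; a[2] = (c[2] - 3×2) / 1 = 4. So a = [5, 3, 4]. Check by forward convolution: c[0] = 5×1 = 5; c[1] = 5×2 + 3×1 = 13; c[2] = 3×2 + 4×1 = 10; c[3] = 4×2 = 8

[5, 3, 4]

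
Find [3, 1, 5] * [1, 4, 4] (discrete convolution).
y[0] = 3×1 = 3; y[1] = 3×4 + 1×1 = 13; y[2] = 3×4 + 1×4 + 5×1 = 21; y[3] = 1×4 + 5×4 = 24; y[4] = 5×4 = 20

[3, 13, 21, 24, 20]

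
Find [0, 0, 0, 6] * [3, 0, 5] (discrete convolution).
y[0] = 0×3 = 0; y[1] = 0×0 + 0×3 = 0; y[2] = 0×5 + 0×0 + 0×3 = 0; y[3] = 0×5 + 0×0 + 6×3 = 18; y[4] = 0×5 + 6×0 = 0; y[5] = 6×5 = 30

[0, 0, 0, 18, 0, 30]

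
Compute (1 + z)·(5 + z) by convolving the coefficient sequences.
Ascending coefficients: a = [1, 1], b = [5, 1]. c[0] = 1×5 = 5; c[1] = 1×1 + 1×5 = 6; c[2] = 1×1 = 1. Result coefficients: [5, 6, 1] → 5 + 6z + z^2

5 + 6z + z^2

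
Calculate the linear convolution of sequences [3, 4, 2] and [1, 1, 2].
y[0] = 3×1 = 3; y[1] = 3×1 + 4×1 = 7; y[2] = 3×2 + 4×1 + 2×1 = 12; y[3] = 4×2 + 2×1 = 10; y[4] = 2×2 = 4

[3, 7, 12, 10, 4]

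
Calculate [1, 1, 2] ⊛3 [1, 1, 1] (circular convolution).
Use y[k] = Σ_j f[j]·g[(k-j) mod 3]. y[0] = 1×1 + 1×1 + 2×1 = 4; y[1] = 1×1 + 1×1 + 2×1 = 4; y[2] = 1×1 + 1×1 + 2×1 = 4. Result: [4, 4, 4]

[4, 4, 4]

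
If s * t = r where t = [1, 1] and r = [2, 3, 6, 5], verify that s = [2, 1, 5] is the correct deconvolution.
Forward-compute [2, 1, 5] * [1, 1]: r[0] = 2×1 = 2; r[1] = 2×1 + 1×1 = 3; r[2] = 1×1 + 5×1 = 6; r[3] = 5×1 = 5 → [2, 3, 6, 5]. Matches given r = [2, 3, 6, 5], so verified.

Verified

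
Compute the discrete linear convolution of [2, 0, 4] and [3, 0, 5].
y[0] = 2×3 = 6; y[1] = 2×0 + 0×3 = 0; y[2] = 2×5 + 0×0 + 4×3 = 22; y[3] = 0×5 + 4×0 = 0; y[4] = 4×5 = 20

[6, 0, 22, 0, 20]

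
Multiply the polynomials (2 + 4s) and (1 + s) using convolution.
Ascending coefficients: a = [2, 4], b = [1, 1]. c[0] = 2×1 = 2; c[1] = 2×1 + 4×1 = 6; c[2] = 4×1 = 4. Result coefficients: [2, 6, 4] → 2 + 6s + 4s^2

2 + 6s + 4s^2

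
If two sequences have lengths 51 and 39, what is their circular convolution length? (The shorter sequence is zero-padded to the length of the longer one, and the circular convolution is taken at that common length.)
Circular convolution (zero-padding the shorter input) has length max(m, n) = max(51, 39) = 51

51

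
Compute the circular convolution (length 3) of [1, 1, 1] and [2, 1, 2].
Use y[k] = Σ_j u[j]·v[(k-j) mod 3]. y[0] = 1×2 + 1×2 + 1×1 = 5; y[1] = 1×1 + 1×2 + 1×2 = 5; y[2] = 1×2 + 1×1 + 1×2 = 5. Result: [5, 5, 5]

[5, 5, 5]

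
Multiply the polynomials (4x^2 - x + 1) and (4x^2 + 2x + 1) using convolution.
Ascending coefficients: a = [1, -1, 4], b = [1, 2, 4]. c[0] = 1×1 = 1; c[1] = 1×2 + -1×1 = 1; c[2] = 1×4 + -1×2 + 4×1 = 6; c[3] = -1×4 + 4×2 = 4; c[4] = 4×4 = 16. Result coefficients: [1, 1, 6, 4, 16] → 16x^4 + 4x^3 + 6x^2 + x + 1

16x^4 + 4x^3 + 6x^2 + x + 1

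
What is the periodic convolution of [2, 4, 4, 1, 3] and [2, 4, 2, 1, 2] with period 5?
Use y[k] = Σ_j a[j]·b[(k-j) mod 5]. y[0] = 2×2 + 4×2 + 4×1 + 1×2 + 3×4 = 30; y[1] = 2×4 + 4×2 + 4×2 + 1×1 + 3×2 = 31; y[2] = 2×2 + 4×4 + 4×2 + 1×2 + 3×1 = 33; y[3] = 2×1 + 4×2 + 4×4 + 1×2 + 3×2 = 34; y[4] = 2×2 + 4×1 + 4×2 + 1×4 + 3×2 = 26. Result: [30, 31, 33, 34, 26]

[30, 31, 33, 34, 26]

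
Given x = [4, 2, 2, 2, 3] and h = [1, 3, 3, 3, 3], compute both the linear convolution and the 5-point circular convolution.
Linear: y_lin[0] = 4×1 = 4; y_lin[1] = 4×3 + 2×1 = 14; y_lin[2] = 4×3 + 2×3 + 2×1 = 20; y_lin[3] = 4×3 + 2×3 + 2×3 + 2×1 = 26; y_lin[4] = 4×3 + 2×3 + 2×3 + 2×3 + 3×1 = 33; y_lin[5] = 2×3 + 2×3 + 2×3 + 3×3 = 27; y_lin[6] = 2×3 + 2×3 + 3×3 = 21; y_lin[7] = 2×3 + 3×3 = 15; y_lin[8] = 3×3 = 9 → [4, 14, 20, 26, 33, 27, 21, 15, 9]. Circular (length 5): y[0] = 4×1 + 2×3 + 2×3 + 2×3 + 3×3 = 31; y[1] = 4×3 + 2×1 + 2×3 + 2×3 + 3×3 = 35; y[2] = 4×3 + 2×3 + 2×1 + 2×3 + 3×3 = 35; y[3] = 4×3 + 2×3 + 2×3 + 2×1 + 3×3 = 35; y[4] = 4×3 + 2×3 + 2×3 + 2×3 + 3×1 = 33 → [31, 35, 35, 35, 33]

Linear: [4, 14, 20, 26, 33, 27, 21, 15, 9], Circular: [31, 35, 35, 35, 33]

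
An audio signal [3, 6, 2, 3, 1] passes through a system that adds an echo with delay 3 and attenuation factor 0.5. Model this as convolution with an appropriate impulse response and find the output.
Direct-path + delayed-attenuated-path model → impulse response h = [1, 0, 0, 0.5] (1 at lag 0, 0.5 at lag 3). Output y[n] = x[n] + 0.5·x[n - 3] (with x[n] = 0 outside 0..4): y[0] = 3 + 0.5×0 = 3; y[1] = 6 + 0.5×0 = 6; y[2] = 2 + 0.5×0 = 2; y[3] = 3 + 0.5×3 = 4.5; y[4] = 1 + 0.5×6 = 4.0; y[5] = 0 + 0.5×2 = 1.0; y[6] = 0 + 0.5×3 = 1.5; y[7] = 0 + 0.5×1 = 0.5. So y = [3, 6, 2, 4.5, 4.0, 1.0, 1.5, 0.5]

[3, 6, 2, 4.5, 4.0, 1.0, 1.5, 0.5]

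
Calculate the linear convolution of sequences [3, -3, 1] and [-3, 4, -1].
y[0] = 3×-3 = -9; y[1] = 3×4 + -3×-3 = 21; y[2] = 3×-1 + -3×4 + 1×-3 = -18; y[3] = -3×-1 + 1×4 = 7; y[4] = 1×-1 = -1

[-9, 21, -18, 7, -1]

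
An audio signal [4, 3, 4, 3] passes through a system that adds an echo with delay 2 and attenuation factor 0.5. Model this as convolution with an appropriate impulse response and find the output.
Direct-path + delayed-attenuated-path model → impulse response h = [1, 0, 0.5] (1 at lag 0, 0.5 at lag 2). Output y[n] = x[n] + 0.5·x[n - 2] (with x[n] = 0 outside 0..3): y[0] = 4 + 0.5×0 = 4; y[1] = 3 + 0.5×0 = 3; y[2] = 4 + 0.5×4 = 6.0; y[3] = 3 + 0.5×3 = 4.5; y[4] = 0 + 0.5×4 = 2.0; y[5] = 0 + 0.5×3 = 1.5. So y = [4, 3, 6.0, 4.5, 2.0, 1.5]

[4, 3, 6.0, 4.5, 2.0, 1.5]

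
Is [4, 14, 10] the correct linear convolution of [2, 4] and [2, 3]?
Recompute linear convolution of [2, 4] and [2, 3]: y[0] = 2×2 = 4; y[1] = 2×3 + 4×2 = 14; y[2] = 4×3 = 12 → [4, 14, 12]. Compare to given [4, 14, 10]: they differ at index 2: given 10, correct 12, so answer: No

No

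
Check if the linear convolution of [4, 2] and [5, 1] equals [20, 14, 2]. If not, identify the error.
Recompute linear convolution of [4, 2] and [5, 1]: y[0] = 4×5 = 20; y[1] = 4×1 + 2×5 = 14; y[2] = 2×1 = 2 → [20, 14, 2]. Given [20, 14, 2] matches, so answer: Yes

Yes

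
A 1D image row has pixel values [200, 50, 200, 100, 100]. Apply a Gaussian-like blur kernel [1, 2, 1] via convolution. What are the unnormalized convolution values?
Convolve image row [200, 50, 200, 100, 100] with kernel [1, 2, 1]: y[0] = 200×1 = 200; y[1] = 200×2 + 50×1 = 450; y[2] = 200×1 + 50×2 + 200×1 = 500; y[3] = 50×1 + 200×2 + 100×1 = 550; y[4] = 200×1 + 100×2 + 100×1 = 500; y[5] = 100×1 + 100×2 = 300; y[6] = 100×1 = 100 → [200, 450, 500, 550, 500, 300, 100]. Normalization factor = sum(kernel) = 4.

[200, 450, 500, 550, 500, 300, 100]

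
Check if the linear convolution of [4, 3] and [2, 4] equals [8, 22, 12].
Recompute linear convolution of [4, 3] and [2, 4]: y[0] = 4×2 = 8; y[1] = 4×4 + 3×2 = 22; y[2] = 3×4 = 12 → [8, 22, 12]. Given [8, 22, 12] matches, so answer: Yes

Yes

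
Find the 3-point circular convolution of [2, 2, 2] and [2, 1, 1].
Use y[k] = Σ_j s[j]·t[(k-j) mod 3]. y[0] = 2×2 + 2×1 + 2×1 = 8; y[1] = 2×1 + 2×2 + 2×1 = 8; y[2] = 2×1 + 2×1 + 2×2 = 8. Result: [8, 8, 8]

[8, 8, 8]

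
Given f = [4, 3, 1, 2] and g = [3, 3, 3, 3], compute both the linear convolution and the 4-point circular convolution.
Linear: y_lin[0] = 4×3 = 12; y_lin[1] = 4×3 + 3×3 = 21; y_lin[2] = 4×3 + 3×3 + 1×3 = 24; y_lin[3] = 4×3 + 3×3 + 1×3 + 2×3 = 30; y_lin[4] = 3×3 + 1×3 + 2×3 = 18; y_lin[5] = 1×3 + 2×3 = 9; y_lin[6] = 2×3 = 6 → [12, 21, 24, 30, 18, 9, 6]. Circular (length 4): y[0] = 4×3 + 3×3 + 1×3 + 2×3 = 30; y[1] = 4×3 + 3×3 + 1×3 + 2×3 = 30; y[2] = 4×3 + 3×3 + 1×3 + 2×3 = 30; y[3] = 4×3 + 3×3 + 1×3 + 2×3 = 30 → [30, 30, 30, 30]

Linear: [12, 21, 24, 30, 18, 9, 6], Circular: [30, 30, 30, 30]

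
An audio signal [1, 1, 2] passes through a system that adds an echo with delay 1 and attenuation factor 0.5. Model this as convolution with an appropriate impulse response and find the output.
Direct-path + delayed-attenuated-path model → impulse response h = [1, 0.5] (1 at lag 0, 0.5 at lag 1). Output y[n] = x[n] + 0.5·x[n - 1] (with x[n] = 0 outside 0..2): y[0] = 1 + 0.5×0 = 1; y[1] = 1 + 0.5×1 = 1.5; y[2] = 2 + 0.5×1 = 2.5; y[3] = 0 + 0.5×2 = 1.0. So y = [1, 1.5, 2.5, 1.0]

[1, 1.5, 2.5, 1.0]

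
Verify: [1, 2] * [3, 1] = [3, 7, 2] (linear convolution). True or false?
Recompute linear convolution of [1, 2] and [3, 1]: y[0] = 1×3 = 3; y[1] = 1×1 + 2×3 = 7; y[2] = 2×1 = 2 → [3, 7, 2]. Given [3, 7, 2] matches, so answer: Yes

Yes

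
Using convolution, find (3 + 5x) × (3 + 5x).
Ascending coefficients: a = [3, 5], b = [3, 5]. c[0] = 3×3 = 9; c[1] = 3×5 + 5×3 = 30; c[2] = 5×5 = 25. Result coefficients: [9, 30, 25] → 9 + 30x + 25x^2

9 + 30x + 25x^2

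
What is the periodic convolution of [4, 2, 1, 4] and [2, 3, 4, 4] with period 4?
Use y[k] = Σ_j s[j]·t[(k-j) mod 4]. y[0] = 4×2 + 2×4 + 1×4 + 4×3 = 32; y[1] = 4×3 + 2×2 + 1×4 + 4×4 = 36; y[2] = 4×4 + 2×3 + 1×2 + 4×4 = 40; y[3] = 4×4 + 2×4 + 1×3 + 4×2 = 35. Result: [32, 36, 40, 35]

[32, 36, 40, 35]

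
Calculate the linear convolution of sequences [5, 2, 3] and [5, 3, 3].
y[0] = 5×5 = 25; y[1] = 5×3 + 2×5 = 25; y[2] = 5×3 + 2×3 + 3×5 = 36; y[3] = 2×3 + 3×3 = 15; y[4] = 3×3 = 9

[25, 25, 36, 15, 9]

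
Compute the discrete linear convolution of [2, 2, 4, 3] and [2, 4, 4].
y[0] = 2×2 = 4; y[1] = 2×4 + 2×2 = 12; y[2] = 2×4 + 2×4 + 4×2 = 24; y[3] = 2×4 + 4×4 + 3×2 = 30; y[4] = 4×4 + 3×4 = 28; y[5] = 3×4 = 12

[4, 12, 24, 30, 28, 12]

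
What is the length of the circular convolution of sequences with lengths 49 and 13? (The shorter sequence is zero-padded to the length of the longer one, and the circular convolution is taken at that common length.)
Circular convolution (zero-padding the shorter input) has length max(m, n) = max(49, 13) = 49

49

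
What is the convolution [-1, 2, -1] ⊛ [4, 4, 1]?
y[0] = -1×4 = -4; y[1] = -1×4 + 2×4 = 4; y[2] = -1×1 + 2×4 + -1×4 = 3; y[3] = 2×1 + -1×4 = -2; y[4] = -1×1 = -1

[-4, 4, 3, -2, -1]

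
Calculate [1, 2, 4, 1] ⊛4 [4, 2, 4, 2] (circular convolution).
Use y[k] = Σ_j a[j]·b[(k-j) mod 4]. y[0] = 1×4 + 2×2 + 4×4 + 1×2 = 26; y[1] = 1×2 + 2×4 + 4×2 + 1×4 = 22; y[2] = 1×4 + 2×2 + 4×4 + 1×2 = 26; y[3] = 1×2 + 2×4 + 4×2 + 1×4 = 22. Result: [26, 22, 26, 22]

[26, 22, 26, 22]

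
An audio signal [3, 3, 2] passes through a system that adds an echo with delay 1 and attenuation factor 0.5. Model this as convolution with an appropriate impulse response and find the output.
Direct-path + delayed-attenuated-path model → impulse response h = [1, 0.5] (1 at lag 0, 0.5 at lag 1). Output y[n] = x[n] + 0.5·x[n - 1] (with x[n] = 0 outside 0..2): y[0] = 3 + 0.5×0 = 3; y[1] = 3 + 0.5×3 = 4.5; y[2] = 2 + 0.5×3 = 3.5; y[3] = 0 + 0.5×2 = 1.0. So y = [3, 4.5, 3.5, 1.0]

[3, 4.5, 3.5, 1.0]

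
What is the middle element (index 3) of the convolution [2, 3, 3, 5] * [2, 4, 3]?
Use y[k] = Σ_i a[i]·b[k-i] at k=3. y[3] = 3×3 + 3×4 + 5×2 = 31

31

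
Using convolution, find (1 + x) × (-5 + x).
Ascending coefficients: a = [1, 1], b = [-5, 1]. c[0] = 1×-5 = -5; c[1] = 1×1 + 1×-5 = -4; c[2] = 1×1 = 1. Result coefficients: [-5, -4, 1] → -5 - 4x + x^2

-5 - 4x + x^2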